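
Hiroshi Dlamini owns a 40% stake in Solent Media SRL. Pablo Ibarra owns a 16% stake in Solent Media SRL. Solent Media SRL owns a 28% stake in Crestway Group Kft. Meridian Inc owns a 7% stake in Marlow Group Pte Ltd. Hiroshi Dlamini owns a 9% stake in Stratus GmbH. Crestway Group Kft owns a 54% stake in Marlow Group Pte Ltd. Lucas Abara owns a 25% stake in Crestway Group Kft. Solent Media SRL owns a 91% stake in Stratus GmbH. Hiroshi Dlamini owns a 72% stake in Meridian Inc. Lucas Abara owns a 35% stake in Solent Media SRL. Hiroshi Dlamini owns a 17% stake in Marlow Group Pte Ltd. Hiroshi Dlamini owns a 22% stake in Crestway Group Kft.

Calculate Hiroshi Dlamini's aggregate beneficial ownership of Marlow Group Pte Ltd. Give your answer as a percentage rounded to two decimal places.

Hiroshi reaches Marlow along 4 paths.
Direct stake: 17% = 17%.
Via Meridian: 72% × 7% = 5.04%.
Via Solent → Crestway: 40% × 28% × 54% = 6.048%.
Via Crestway: 22% × 54% = 11.88%.
Total: 17% + 5.04% + 6.048% + 11.88% = 39.968%.
Rounded: 39.97%.

39.97%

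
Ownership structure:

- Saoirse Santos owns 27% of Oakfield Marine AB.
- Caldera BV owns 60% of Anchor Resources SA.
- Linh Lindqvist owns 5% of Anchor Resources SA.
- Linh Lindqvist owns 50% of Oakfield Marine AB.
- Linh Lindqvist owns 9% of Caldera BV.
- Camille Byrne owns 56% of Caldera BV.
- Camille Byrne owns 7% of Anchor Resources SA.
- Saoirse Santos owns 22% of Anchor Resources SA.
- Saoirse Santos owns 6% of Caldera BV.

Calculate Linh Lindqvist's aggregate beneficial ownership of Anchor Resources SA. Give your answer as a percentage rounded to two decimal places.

10.40%

Linh reaches Anchor along 2 paths.
Direct stake: 5% = 5%.
Via Caldera: 9% × 60% = 5.4%.
Total: 5% + 5.4% = 10.4%.
Rounded: 10.40%.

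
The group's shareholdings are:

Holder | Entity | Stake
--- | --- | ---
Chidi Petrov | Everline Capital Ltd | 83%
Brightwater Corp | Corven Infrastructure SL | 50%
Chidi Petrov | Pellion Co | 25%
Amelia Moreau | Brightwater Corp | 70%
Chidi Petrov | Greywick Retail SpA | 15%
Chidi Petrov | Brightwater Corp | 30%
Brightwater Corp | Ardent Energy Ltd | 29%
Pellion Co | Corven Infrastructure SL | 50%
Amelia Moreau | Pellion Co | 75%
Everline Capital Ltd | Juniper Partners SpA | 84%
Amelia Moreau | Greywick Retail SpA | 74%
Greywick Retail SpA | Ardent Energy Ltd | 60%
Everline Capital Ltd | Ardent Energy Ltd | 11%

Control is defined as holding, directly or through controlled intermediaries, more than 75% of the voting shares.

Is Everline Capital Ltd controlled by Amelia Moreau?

Amelia's largest direct stake is 75% in Pellion, which does not meet the threshold, so Amelia controls no company.
Neither Amelia nor any entity Amelia controls holds any voting interest in Everline.
So Amelia does not control Everline.

No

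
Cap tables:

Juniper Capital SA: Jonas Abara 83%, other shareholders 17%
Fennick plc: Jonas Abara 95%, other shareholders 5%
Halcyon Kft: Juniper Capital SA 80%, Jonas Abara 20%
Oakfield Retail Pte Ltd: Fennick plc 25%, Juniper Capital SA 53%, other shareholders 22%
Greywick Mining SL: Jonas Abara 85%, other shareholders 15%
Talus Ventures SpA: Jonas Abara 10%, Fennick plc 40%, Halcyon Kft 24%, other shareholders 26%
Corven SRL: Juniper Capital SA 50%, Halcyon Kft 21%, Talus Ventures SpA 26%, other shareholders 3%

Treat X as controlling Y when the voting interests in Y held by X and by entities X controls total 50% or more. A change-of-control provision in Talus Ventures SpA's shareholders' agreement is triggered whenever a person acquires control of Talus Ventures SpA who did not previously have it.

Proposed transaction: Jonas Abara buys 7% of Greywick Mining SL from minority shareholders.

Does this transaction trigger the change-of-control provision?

The purchase changes only Jonas's holdings, so Jonas is the only person who could newly come to control Talus.
Jonas holds 95% of Fennick, so Jonas controls Fennick.
Jonas holds 83% of Juniper, so Jonas controls Juniper.
Juniper and Jonas together hold 80% + 20% = 100% of Halcyon, so Jonas controls Halcyon.
Jonas and Fennick and Halcyon together hold 10% + 40% + 24% = 74% of Talus, so Jonas controls Talus.
So Jonas already controls Talus before the transaction.
After the purchase, Jonas's direct stake in Greywick rises to 85% + 7% = 92%.
Jonas controlled Talus already, so this is not a new person acquiring control; every other person's position is unchanged or reduced.
No new person acquires control, so the clause is not triggered.

No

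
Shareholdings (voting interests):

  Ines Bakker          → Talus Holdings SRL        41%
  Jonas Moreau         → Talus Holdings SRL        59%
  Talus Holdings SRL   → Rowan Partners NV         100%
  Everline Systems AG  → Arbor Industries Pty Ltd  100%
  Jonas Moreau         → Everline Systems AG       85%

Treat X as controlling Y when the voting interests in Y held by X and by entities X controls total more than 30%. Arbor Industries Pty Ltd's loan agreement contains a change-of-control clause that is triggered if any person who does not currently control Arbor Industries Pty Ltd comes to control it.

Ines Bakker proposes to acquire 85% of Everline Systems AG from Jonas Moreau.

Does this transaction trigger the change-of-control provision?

Yes

The purchase adds only to Ines's holdings (Jonas's stake shrinks), so Ines is the only person who could newly come to control Arbor.
Ines holds 41% of Talus, so Ines controls Talus.
Talus holds 100% of Rowan, so Ines controls Rowan.
Neither Ines nor any entity Ines controls holds any voting interest in Arbor.
So before the transaction, Ines does not control Arbor.
After the purchase, Ines holds 85% of Everline directly, and Jonas's stake falls to 0%.
Ines holds 85% of Everline, so Ines controls Everline.
Everline holds 100% of Arbor, so Ines controls Arbor.
Ines did not control Arbor before and does after, so the clause is triggered.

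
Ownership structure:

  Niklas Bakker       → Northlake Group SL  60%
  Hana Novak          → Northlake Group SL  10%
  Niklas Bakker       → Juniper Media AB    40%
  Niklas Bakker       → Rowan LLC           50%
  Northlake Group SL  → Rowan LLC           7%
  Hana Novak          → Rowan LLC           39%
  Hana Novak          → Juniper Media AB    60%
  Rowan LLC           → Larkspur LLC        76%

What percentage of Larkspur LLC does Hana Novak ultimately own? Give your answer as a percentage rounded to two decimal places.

Hana reaches Larkspur along 2 paths.
Via Rowan: 39% × 76% = 29.64%.
Via Northlake → Rowan: 10% × 7% × 76% = 0.532%.
Total: 29.64% + 0.532% = 30.172%.
Rounded: 30.17%.

30.17%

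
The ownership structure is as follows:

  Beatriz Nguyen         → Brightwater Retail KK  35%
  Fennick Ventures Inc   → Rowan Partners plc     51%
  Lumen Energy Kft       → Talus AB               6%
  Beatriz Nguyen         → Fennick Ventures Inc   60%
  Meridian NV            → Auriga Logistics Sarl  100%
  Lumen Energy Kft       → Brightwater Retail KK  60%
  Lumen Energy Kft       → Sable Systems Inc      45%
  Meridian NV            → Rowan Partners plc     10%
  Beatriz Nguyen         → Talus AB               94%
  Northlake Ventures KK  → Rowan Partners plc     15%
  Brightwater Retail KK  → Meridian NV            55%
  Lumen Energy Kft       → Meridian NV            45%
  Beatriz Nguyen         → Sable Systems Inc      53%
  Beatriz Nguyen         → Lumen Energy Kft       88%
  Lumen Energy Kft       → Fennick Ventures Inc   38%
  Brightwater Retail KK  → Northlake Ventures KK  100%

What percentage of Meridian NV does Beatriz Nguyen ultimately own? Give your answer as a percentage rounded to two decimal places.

87.89%

Beatriz reaches Meridian along 3 paths.
Via Lumen: 88% × 45% = 39.6%.
Via Brightwater: 35% × 55% = 19.25%.
Via Lumen → Brightwater: 88% × 60% × 55% = 29.04%.
Total: 39.6% + 19.25% + 29.04% = 87.89%.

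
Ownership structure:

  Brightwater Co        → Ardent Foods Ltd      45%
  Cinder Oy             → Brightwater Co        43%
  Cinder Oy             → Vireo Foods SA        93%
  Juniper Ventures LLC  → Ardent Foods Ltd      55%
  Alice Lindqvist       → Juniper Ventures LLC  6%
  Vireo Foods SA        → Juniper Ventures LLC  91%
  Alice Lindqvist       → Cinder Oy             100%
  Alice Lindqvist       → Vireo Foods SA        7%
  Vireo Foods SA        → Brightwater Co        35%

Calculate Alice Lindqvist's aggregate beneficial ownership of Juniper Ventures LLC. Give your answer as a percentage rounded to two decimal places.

Alice reaches Juniper along 3 paths.
Via Cinder → Vireo: 100% × 93% × 91% = 84.63%.
Via Vireo: 7% × 91% = 6.37%.
Direct stake: 6% = 6%.
Total: 84.63% + 6.37% + 6% = 97%.
Rounded: 97.00%.

97.00%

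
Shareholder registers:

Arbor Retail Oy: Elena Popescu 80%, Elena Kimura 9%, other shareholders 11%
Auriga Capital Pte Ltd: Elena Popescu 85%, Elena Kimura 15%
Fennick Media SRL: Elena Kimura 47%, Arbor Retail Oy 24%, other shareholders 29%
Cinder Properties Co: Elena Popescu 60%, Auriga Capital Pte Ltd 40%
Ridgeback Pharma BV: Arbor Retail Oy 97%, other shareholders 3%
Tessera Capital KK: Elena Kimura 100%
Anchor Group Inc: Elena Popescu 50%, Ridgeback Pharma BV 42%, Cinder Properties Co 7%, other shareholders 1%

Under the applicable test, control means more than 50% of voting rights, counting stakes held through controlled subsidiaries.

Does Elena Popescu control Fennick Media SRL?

Elena Popescu holds 80% of Arbor, so Elena Popescu controls Arbor.
Elena Popescu holds 85% of Auriga, so Elena Popescu controls Auriga.
Elena Popescu and Auriga together hold 60% + 40% = 100% of Cinder, so Elena Popescu controls Cinder.
Arbor holds 97% of Ridgeback, so Elena Popescu controls Ridgeback.
Elena Popescu and Ridgeback and Cinder together hold 50% + 42% + 7% = 99% of Anchor, so Elena Popescu controls Anchor.
In Fennick, Elena Popescu's side holds only 24%, not > 50%.
So Elena Popescu does not control Fennick.

No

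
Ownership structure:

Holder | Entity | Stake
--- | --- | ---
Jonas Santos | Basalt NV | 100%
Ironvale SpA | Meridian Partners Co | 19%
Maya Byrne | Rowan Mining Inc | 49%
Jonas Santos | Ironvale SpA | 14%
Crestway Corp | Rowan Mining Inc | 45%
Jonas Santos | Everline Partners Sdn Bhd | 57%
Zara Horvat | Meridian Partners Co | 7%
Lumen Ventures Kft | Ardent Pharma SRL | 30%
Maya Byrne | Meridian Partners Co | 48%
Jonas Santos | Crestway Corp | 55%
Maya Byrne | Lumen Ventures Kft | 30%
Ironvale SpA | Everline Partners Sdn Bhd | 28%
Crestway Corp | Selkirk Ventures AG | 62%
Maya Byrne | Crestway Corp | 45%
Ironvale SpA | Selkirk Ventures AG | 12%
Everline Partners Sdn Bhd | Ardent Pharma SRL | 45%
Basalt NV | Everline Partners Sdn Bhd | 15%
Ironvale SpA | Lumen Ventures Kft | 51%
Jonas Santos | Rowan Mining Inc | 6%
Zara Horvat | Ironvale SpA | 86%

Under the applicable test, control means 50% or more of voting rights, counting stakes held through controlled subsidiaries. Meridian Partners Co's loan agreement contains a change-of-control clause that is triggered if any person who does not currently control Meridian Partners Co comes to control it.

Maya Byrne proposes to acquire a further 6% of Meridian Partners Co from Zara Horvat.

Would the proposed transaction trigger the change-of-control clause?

Yes

The purchase adds only to Maya's holdings (Zara's stake shrinks), so Maya is the only person who could newly come to control Meridian.
Maya's largest direct stake is 49% in Rowan, which does not meet the threshold, so Maya controls no company.
In Meridian, Maya's side holds only 48%, not ≥ 50%.
So before the transaction, Maya does not control Meridian.
After the purchase, Maya's direct stake in Meridian rises to 48% + 6% = 54%, and Zara's stake falls to 1%.
Maya holds 54% of Meridian, so Maya controls Meridian.
Maya did not control Meridian before and does after, so the clause is triggered.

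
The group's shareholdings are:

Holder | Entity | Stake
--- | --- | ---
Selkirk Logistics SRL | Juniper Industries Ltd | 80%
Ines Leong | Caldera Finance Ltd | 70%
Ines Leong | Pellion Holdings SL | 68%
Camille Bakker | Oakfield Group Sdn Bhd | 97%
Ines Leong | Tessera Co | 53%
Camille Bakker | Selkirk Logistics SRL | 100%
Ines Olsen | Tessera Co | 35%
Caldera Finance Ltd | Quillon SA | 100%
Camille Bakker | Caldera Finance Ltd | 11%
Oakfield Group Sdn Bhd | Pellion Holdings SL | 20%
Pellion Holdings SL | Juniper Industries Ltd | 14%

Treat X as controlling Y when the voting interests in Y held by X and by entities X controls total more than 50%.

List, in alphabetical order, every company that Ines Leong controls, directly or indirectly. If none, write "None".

Caldera Finance Ltd, Pellion Holdings SL, Quillon SA, Tessera Co

Ines Leong holds 70% of Caldera, so Ines Leong controls Caldera.
Ines Leong holds 68% of Pellion, so Ines Leong controls Pellion.
Ines Leong holds 53% of Tessera, so Ines Leong controls Tessera.
Caldera holds 100% of Quillon, so Ines Leong controls Quillon.
No other company's threshold is met.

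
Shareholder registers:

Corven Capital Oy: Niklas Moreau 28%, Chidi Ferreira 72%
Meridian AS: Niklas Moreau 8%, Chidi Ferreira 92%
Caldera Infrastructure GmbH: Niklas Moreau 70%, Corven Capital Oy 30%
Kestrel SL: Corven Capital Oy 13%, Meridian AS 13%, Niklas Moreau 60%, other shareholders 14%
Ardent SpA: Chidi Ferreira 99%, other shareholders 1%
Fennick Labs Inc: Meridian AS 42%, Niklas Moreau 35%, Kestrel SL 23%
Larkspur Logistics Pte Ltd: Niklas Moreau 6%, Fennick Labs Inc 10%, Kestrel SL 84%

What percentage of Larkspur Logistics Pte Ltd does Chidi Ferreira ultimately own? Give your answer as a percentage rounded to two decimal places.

Chidi reaches Larkspur along 5 paths.
Via Meridian → Fennick: 92% × 42% × 10% = 3.864%.
Via Corven → Kestrel → Fennick: 72% × 13% × 23% × 10% = 0.21528%.
Via Meridian → Kestrel → Fennick: 92% × 13% × 23% × 10% = 0.27508%.
Via Corven → Kestrel: 72% × 13% × 84% = 7.8624%.
Via Meridian → Kestrel: 92% × 13% × 84% = 10.0464%.
Total: 3.864% + 0.21528% + 0.27508% + 7.8624% + 10.0464% = 22.26316%.
Rounded: 22.26%.

22.26%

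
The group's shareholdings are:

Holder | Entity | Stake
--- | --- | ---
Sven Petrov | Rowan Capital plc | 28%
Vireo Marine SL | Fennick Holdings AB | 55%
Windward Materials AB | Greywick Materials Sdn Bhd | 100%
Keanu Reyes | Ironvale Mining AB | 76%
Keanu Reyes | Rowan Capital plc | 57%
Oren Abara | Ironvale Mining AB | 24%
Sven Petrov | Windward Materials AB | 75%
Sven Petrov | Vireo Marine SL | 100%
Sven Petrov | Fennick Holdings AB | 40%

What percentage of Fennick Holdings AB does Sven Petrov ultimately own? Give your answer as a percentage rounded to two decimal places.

95.00%

Sven reaches Fennick along 2 paths.
Direct stake: 40% = 40%.
Via Vireo: 100% × 55% = 55%.
Total: 40% + 55% = 95%.
Rounded: 95.00%.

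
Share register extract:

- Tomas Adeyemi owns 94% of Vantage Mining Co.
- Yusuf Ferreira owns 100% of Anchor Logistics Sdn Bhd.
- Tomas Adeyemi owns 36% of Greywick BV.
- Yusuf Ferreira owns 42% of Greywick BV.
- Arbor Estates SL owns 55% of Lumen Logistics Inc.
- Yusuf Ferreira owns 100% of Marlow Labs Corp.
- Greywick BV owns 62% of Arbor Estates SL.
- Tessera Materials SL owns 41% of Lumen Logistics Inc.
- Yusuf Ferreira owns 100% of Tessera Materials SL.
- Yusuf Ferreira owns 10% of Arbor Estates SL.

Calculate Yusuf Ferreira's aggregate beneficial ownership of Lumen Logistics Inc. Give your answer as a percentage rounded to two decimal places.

60.82%

Yusuf reaches Lumen along 3 paths.
Via Greywick → Arbor: 42% × 62% × 55% = 14.322%.
Via Arbor: 10% × 55% = 5.5%.
Via Tessera: 100% × 41% = 41%.
Total: 14.322% + 5.5% + 41% = 60.822%.
Rounded: 60.82%.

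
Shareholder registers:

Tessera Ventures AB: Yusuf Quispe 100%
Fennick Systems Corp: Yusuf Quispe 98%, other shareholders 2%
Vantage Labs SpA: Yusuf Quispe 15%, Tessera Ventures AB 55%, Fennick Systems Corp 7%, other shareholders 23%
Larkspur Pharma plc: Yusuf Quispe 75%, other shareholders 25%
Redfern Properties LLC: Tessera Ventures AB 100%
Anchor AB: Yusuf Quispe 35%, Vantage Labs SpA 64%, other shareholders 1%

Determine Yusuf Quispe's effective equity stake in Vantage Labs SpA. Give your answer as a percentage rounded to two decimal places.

Yusuf reaches Vantage along 3 paths.
Direct stake: 15% = 15%.
Via Tessera: 100% × 55% = 55%.
Via Fennick: 98% × 7% = 6.86%.
Total: 15% + 55% + 6.86% = 76.86%.

76.86%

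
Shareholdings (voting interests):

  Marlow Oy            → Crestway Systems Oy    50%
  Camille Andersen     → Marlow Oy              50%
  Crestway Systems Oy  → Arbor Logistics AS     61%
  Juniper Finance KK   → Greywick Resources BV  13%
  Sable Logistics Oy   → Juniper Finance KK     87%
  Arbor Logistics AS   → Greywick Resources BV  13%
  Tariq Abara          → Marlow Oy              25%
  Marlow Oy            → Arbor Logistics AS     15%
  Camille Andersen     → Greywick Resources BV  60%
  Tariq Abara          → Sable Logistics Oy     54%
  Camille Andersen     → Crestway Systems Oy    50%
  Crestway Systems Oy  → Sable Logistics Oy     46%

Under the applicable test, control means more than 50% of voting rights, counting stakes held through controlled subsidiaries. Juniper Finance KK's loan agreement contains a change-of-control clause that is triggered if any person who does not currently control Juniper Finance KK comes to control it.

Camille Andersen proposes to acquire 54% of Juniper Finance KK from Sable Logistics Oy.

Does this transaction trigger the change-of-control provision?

The purchase adds only to Camille's holdings (Sable's stake shrinks), so Camille is the only person who could newly come to control Juniper.
Camille holds 60% of Greywick, so Camille controls Greywick.
Neither Camille nor any entity Camille controls holds any voting interest in Juniper.
So before the transaction, Camille does not control Juniper.
After the purchase, Camille holds 54% of Juniper directly, and Sable's stake falls to 33%.
Camille holds 54% of Juniper, so Camille controls Juniper.
Camille did not control Juniper before and does after, so the clause is triggered.

Yes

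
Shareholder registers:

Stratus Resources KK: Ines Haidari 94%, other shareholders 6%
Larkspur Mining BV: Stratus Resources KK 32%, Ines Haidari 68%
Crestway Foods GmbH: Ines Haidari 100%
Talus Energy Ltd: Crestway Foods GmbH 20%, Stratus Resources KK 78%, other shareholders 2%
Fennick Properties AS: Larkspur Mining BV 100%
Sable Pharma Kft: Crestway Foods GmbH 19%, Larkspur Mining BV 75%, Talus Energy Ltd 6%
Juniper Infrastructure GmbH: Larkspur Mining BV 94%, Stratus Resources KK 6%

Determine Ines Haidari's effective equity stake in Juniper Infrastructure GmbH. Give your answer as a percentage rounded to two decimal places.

Ines reaches Juniper along 3 paths.
Via Stratus → Larkspur: 94% × 32% × 94% = 28.2752%.
Via Larkspur: 68% × 94% = 63.92%.
Via Stratus: 94% × 6% = 5.64%.
Total: 28.2752% + 63.92% + 5.64% = 97.8352%.
Rounded: 97.84%.

97.84%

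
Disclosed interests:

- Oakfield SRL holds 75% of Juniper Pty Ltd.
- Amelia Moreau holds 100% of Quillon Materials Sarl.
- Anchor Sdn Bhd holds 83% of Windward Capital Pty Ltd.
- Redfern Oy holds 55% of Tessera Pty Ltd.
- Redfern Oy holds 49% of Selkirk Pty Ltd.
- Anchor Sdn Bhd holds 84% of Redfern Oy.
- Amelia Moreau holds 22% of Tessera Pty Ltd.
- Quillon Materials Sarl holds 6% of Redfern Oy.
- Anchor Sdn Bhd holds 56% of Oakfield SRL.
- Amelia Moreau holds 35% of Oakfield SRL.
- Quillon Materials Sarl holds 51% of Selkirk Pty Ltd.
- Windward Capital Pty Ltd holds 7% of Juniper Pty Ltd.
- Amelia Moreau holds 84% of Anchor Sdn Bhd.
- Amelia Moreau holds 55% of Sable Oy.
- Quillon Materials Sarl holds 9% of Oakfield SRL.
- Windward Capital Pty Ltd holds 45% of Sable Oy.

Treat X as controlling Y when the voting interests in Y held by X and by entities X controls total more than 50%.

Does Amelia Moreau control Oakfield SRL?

Yes

Amelia holds 100% of Quillon, so Amelia controls Quillon.
Amelia holds 84% of Anchor, so Amelia controls Anchor.
Anchor and Quillon and Amelia together hold 56% + 9% + 35% = 100% of Oakfield, so Amelia controls Oakfield.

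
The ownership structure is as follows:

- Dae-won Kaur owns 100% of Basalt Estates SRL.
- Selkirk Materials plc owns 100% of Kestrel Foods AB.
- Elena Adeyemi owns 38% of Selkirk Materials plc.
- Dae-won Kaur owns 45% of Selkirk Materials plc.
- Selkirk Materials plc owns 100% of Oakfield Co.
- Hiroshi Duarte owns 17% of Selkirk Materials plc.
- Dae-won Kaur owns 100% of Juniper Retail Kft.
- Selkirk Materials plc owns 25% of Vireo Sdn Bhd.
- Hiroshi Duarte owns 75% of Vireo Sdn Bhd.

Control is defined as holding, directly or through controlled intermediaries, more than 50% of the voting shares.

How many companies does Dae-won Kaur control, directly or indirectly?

Dae-won holds 100% of Juniper, so Dae-won controls Juniper.
Dae-won holds 100% of Basalt, so Dae-won controls Basalt.
No other company's threshold is met.
Dae-won controls 2 companies.

2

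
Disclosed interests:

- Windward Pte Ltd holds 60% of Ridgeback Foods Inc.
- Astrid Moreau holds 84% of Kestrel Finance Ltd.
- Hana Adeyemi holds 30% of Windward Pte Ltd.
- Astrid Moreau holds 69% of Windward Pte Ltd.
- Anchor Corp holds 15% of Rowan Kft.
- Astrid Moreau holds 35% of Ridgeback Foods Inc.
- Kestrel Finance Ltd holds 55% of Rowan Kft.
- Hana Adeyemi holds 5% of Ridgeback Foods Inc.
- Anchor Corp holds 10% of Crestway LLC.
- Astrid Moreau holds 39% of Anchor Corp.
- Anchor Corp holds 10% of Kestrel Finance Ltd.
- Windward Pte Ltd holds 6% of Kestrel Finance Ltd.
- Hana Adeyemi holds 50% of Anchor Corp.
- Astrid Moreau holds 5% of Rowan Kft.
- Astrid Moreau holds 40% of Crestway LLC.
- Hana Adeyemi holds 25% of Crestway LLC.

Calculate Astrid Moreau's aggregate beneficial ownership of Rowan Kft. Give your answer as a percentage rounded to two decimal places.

Astrid reaches Rowan along 5 paths.
Via Kestrel: 84% × 55% = 46.2%.
Via Windward → Kestrel: 69% × 6% × 55% = 2.277%.
Via Anchor → Kestrel: 39% × 10% × 55% = 2.145%.
Via Anchor: 39% × 15% = 5.85%.
Direct stake: 5% = 5%.
Total: 46.2% + 2.277% + 2.145% + 5.85% + 5% = 61.472%.
Rounded: 61.47%.

61.47%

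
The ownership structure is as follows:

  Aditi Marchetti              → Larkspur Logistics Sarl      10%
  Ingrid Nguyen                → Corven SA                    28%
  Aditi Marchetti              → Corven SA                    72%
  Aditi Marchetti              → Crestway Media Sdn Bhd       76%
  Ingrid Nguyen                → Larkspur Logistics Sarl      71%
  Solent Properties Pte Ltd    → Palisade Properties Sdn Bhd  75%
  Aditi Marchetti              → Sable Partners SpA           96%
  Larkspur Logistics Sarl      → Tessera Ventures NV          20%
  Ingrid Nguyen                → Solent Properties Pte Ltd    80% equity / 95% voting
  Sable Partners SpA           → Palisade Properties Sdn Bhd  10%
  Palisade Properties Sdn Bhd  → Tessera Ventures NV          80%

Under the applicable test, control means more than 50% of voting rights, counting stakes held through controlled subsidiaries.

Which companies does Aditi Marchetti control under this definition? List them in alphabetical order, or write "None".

Aditi holds 72% of Corven, so Aditi controls Corven.
Aditi holds 96% of Sable, so Aditi controls Sable.
Aditi holds 76% of Crestway, so Aditi controls Crestway.
No other company's threshold is met.

Corven SA, Crestway Media Sdn Bhd, Sable Partners SpA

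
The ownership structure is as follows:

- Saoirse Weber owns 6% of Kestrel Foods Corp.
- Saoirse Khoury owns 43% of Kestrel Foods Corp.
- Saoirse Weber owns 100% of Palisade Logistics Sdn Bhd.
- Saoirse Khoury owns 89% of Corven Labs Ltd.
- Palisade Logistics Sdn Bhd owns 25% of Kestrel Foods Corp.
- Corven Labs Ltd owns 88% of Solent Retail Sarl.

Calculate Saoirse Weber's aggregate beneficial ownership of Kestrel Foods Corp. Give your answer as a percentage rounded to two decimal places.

31.00%

Saoirse Weber reaches Kestrel along 2 paths.
Direct stake: 6% = 6%.
Via Palisade: 100% × 25% = 25%.
Total: 6% + 25% = 31%.
Rounded: 31.00%.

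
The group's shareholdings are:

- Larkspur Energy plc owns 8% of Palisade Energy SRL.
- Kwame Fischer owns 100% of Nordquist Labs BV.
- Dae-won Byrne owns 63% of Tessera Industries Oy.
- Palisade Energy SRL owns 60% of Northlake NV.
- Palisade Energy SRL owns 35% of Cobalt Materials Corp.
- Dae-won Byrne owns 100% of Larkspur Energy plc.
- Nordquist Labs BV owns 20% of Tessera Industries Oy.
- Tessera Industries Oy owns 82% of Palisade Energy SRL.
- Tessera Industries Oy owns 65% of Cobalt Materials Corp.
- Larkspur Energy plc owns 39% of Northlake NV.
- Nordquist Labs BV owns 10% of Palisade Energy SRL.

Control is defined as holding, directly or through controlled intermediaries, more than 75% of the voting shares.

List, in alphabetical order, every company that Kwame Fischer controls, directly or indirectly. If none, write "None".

Nordquist Labs BV

Kwame holds 100% of Nordquist, so Kwame controls Nordquist.
No other company's threshold is met.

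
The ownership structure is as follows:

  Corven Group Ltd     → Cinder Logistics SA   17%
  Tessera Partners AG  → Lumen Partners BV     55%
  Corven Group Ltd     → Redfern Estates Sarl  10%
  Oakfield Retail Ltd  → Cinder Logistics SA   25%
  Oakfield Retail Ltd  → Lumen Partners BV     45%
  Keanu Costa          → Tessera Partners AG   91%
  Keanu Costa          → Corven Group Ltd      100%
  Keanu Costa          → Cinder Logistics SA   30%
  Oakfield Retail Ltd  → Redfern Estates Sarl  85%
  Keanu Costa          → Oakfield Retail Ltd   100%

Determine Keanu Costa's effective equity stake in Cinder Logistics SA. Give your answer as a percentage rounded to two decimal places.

Keanu reaches Cinder along 3 paths.
Via Corven: 100% × 17% = 17%.
Direct stake: 30% = 30%.
Via Oakfield: 100% × 25% = 25%.
Total: 17% + 30% + 25% = 72%.
Rounded: 72.00%.

72.00%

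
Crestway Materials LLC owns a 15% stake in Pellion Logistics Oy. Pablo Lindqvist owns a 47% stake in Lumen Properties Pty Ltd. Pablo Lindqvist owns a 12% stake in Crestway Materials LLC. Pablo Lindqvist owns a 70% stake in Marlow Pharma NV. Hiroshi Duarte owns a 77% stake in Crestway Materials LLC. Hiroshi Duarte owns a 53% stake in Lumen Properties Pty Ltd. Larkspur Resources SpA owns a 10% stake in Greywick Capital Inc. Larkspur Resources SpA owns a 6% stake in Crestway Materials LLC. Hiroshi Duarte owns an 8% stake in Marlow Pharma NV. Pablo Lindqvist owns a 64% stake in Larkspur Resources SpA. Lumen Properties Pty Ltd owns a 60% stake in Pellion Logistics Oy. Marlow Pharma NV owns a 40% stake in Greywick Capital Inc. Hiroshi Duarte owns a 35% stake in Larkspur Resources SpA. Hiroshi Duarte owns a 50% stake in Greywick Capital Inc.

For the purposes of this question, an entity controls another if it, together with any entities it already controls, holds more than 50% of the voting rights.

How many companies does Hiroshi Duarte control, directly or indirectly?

Hiroshi holds 53% of Lumen, so Hiroshi controls Lumen.
Hiroshi holds 77% of Crestway, so Hiroshi controls Crestway.
Lumen and Crestway together hold 60% + 15% = 75% of Pellion, so Hiroshi controls Pellion.
No other company's threshold is met.
Hiroshi controls 3 companies.

3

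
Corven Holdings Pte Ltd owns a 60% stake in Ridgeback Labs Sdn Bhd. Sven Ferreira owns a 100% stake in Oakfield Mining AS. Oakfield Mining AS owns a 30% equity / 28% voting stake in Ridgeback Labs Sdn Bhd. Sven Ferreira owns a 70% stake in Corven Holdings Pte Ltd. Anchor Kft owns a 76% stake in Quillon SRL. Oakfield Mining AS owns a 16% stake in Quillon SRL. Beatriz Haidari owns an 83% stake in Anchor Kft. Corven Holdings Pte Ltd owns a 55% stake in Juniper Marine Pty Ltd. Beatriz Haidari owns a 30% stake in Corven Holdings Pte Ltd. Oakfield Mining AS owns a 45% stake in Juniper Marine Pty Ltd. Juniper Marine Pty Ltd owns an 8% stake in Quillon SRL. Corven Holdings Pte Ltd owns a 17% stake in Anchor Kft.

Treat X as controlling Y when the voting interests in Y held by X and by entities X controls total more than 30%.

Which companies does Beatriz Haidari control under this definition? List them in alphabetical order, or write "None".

Anchor Kft, Quillon SRL

Beatriz holds 83% of Anchor, so Beatriz controls Anchor.
Anchor holds 76% of Quillon, so Beatriz controls Quillon.
No other company's threshold is met.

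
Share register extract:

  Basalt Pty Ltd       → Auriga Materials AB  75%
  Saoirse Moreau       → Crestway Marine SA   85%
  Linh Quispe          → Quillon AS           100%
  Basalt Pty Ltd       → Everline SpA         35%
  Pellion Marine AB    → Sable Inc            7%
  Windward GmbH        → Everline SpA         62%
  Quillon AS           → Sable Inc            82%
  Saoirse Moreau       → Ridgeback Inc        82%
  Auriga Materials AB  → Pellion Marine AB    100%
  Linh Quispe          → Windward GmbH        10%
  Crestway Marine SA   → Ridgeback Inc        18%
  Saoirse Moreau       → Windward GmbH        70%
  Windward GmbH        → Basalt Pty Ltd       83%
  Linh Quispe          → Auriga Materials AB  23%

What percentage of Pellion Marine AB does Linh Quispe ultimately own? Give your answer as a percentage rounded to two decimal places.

29.23%

Linh reaches Pellion along 2 paths.
Via Auriga: 23% × 100% = 23%.
Via Windward → Basalt → Auriga: 10% × 83% × 75% × 100% = 6.225%.
Total: 23% + 6.225% = 29.225%.
Rounded: 29.23%.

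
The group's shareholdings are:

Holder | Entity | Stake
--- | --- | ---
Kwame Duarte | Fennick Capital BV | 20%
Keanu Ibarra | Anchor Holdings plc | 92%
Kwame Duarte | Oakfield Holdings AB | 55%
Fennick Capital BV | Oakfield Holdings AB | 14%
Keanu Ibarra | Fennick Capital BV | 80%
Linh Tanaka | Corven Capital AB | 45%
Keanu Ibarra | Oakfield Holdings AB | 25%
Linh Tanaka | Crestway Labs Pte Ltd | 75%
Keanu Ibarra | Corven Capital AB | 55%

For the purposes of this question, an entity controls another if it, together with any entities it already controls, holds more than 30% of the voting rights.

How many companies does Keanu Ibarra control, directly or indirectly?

Keanu holds 80% of Fennick, so Keanu controls Fennick.
Keanu and Fennick together hold 25% + 14% = 39% of Oakfield, so Keanu controls Oakfield.
Keanu holds 55% of Corven, so Keanu controls Corven.
Keanu holds 92% of Anchor, so Keanu controls Anchor.
No other company's threshold is met.
Keanu controls 4 companies.

4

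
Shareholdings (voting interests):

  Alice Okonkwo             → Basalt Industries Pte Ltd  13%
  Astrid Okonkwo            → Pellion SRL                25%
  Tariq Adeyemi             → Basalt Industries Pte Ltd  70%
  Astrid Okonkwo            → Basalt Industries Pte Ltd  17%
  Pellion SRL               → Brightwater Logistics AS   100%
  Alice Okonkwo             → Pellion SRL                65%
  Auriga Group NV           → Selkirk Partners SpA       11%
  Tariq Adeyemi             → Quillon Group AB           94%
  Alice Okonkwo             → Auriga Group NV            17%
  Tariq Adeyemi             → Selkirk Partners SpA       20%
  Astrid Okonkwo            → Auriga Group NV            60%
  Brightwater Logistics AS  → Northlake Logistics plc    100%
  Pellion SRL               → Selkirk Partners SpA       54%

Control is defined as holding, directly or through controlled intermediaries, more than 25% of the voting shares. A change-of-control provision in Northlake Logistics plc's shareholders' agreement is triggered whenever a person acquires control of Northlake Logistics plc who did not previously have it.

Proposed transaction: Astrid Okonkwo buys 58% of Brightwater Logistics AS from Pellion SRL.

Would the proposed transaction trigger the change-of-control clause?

The purchase adds only to Astrid's holdings (Pellion's stake shrinks), so Astrid is the only person who could newly come to control Northlake.
Astrid holds 60% of Auriga, so Astrid controls Auriga.
Neither Astrid nor any entity Astrid controls holds any voting interest in Northlake.
So before the transaction, Astrid does not control Northlake.
After the purchase, Astrid holds 58% of Brightwater directly, and Pellion's stake falls to 42%.
Astrid holds 58% of Brightwater, so Astrid controls Brightwater.
Brightwater holds 100% of Northlake, so Astrid controls Northlake.
Astrid did not control Northlake before and does after, so the clause is triggered.

Yes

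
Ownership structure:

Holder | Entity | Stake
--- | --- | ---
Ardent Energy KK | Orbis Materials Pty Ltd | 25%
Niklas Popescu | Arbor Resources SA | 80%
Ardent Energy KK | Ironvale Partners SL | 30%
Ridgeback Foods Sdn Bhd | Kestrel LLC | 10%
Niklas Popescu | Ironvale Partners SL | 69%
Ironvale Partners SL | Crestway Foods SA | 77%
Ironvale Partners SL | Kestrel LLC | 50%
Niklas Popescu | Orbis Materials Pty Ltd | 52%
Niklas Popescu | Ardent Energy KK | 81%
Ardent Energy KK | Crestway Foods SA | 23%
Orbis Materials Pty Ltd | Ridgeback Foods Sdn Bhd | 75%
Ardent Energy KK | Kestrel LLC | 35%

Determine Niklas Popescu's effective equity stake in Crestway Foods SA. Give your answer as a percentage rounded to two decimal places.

Niklas reaches Crestway along 3 paths.
Via Ardent: 81% × 23% = 18.63%.
Via Ardent → Ironvale: 81% × 30% × 77% = 18.711%.
Via Ironvale: 69% × 77% = 53.13%.
Total: 18.63% + 18.711% + 53.13% = 90.471%.
Rounded: 90.47%.

90.47%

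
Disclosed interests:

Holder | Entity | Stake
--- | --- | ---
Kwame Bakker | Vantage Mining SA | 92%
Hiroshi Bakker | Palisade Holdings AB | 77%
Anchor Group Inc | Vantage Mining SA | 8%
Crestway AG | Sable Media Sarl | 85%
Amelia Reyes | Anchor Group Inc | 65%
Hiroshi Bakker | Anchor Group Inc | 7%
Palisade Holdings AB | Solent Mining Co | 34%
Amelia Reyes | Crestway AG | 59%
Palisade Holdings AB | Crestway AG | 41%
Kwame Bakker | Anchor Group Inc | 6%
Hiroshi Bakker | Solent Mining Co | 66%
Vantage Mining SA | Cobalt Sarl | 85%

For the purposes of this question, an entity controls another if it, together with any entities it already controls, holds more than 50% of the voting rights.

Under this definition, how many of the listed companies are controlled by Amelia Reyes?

3

Amelia holds 65% of Anchor, so Amelia controls Anchor.
Amelia holds 59% of Crestway, so Amelia controls Crestway.
Crestway holds 85% of Sable, so Amelia controls Sable.
No other company's threshold is met.
Amelia controls 3 companies.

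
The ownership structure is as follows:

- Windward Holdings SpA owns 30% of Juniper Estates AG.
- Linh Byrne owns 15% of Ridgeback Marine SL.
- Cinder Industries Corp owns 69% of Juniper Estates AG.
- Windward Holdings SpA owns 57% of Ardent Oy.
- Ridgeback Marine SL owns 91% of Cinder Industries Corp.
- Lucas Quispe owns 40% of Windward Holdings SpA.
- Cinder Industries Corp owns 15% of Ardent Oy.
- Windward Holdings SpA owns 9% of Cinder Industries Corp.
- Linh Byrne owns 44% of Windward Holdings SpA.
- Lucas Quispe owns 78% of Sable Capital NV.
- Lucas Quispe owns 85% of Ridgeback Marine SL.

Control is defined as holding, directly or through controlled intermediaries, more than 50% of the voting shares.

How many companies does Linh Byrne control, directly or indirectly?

Linh's largest direct stake is 44% in Windward, which does not meet the threshold.
Linh controls 0 companies.

0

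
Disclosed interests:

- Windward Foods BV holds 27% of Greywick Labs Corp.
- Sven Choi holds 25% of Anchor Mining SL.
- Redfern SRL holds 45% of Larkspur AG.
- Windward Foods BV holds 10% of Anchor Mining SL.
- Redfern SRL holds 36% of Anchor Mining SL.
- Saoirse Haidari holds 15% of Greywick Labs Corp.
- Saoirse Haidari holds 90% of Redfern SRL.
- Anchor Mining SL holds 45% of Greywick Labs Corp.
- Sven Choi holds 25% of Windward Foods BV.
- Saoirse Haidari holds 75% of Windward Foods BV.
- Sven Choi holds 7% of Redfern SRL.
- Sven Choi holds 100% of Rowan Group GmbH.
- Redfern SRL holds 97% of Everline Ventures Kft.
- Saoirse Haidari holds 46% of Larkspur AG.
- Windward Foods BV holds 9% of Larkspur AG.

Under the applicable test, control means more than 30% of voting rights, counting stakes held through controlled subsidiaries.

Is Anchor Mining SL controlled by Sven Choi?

No

Sven holds 100% of Rowan, so Sven controls Rowan.
In Anchor, Sven's side holds only 25%, not > 30%.
So Sven does not control Anchor.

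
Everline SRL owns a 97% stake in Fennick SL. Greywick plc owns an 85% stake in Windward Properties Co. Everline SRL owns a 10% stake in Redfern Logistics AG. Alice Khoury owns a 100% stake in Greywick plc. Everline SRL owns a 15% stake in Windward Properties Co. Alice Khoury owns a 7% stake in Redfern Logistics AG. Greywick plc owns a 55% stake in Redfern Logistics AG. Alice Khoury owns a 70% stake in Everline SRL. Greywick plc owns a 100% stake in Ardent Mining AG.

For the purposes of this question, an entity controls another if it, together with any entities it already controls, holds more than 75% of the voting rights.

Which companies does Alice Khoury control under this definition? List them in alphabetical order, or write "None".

Alice holds 100% of Greywick, so Alice controls Greywick.
Greywick holds 100% of Ardent, so Alice controls Ardent.
Greywick holds 85% of Windward, so Alice controls Windward.
No other company's threshold is met.

Ardent Mining AG, Greywick plc, Windward Properties Co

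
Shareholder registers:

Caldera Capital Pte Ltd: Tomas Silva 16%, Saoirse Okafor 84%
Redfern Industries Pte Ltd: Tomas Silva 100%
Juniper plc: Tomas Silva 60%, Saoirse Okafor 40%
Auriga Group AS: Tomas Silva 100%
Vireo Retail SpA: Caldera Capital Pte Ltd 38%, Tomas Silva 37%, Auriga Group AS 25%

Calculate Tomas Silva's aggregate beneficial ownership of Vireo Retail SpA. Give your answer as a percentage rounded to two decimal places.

68.08%

Tomas reaches Vireo along 3 paths.
Via Caldera: 16% × 38% = 6.08%.
Direct stake: 37% = 37%.
Via Auriga: 100% × 25% = 25%.
Total: 6.08% + 37% + 25% = 68.08%.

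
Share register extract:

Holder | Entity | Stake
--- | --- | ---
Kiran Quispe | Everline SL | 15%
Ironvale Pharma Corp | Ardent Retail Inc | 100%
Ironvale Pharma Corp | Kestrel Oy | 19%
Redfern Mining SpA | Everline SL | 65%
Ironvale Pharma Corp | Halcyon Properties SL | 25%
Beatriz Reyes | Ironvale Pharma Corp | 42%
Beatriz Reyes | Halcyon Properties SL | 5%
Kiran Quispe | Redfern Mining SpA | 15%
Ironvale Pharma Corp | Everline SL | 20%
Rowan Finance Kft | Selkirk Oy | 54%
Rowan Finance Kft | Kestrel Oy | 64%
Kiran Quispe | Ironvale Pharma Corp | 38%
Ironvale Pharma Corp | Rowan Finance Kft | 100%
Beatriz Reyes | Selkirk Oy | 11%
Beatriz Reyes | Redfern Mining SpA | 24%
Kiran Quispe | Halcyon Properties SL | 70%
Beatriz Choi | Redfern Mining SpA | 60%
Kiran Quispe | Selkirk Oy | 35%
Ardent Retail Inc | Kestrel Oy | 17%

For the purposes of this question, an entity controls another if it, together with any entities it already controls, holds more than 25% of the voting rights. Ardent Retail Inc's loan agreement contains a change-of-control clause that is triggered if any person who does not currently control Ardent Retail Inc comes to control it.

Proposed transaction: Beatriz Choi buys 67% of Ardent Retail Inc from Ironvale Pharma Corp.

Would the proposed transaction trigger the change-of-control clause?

Yes

The purchase adds only to Beatriz Choi's holdings (Ironvale's stake shrinks), so Beatriz Choi is the only person who could newly come to control Ardent.
Beatriz Choi holds 60% of Redfern, so Beatriz Choi controls Redfern.
Redfern holds 65% of Everline, so Beatriz Choi controls Everline.
Neither Beatriz Choi nor any entity Beatriz Choi controls holds any voting interest in Ardent.
So before the transaction, Beatriz Choi does not control Ardent.
After the purchase, Beatriz Choi holds 67% of Ardent directly, and Ironvale's stake falls to 33%.
Beatriz Choi holds 67% of Ardent, so Beatriz Choi controls Ardent.
Beatriz Choi did not control Ardent before and does after, so the clause is triggered.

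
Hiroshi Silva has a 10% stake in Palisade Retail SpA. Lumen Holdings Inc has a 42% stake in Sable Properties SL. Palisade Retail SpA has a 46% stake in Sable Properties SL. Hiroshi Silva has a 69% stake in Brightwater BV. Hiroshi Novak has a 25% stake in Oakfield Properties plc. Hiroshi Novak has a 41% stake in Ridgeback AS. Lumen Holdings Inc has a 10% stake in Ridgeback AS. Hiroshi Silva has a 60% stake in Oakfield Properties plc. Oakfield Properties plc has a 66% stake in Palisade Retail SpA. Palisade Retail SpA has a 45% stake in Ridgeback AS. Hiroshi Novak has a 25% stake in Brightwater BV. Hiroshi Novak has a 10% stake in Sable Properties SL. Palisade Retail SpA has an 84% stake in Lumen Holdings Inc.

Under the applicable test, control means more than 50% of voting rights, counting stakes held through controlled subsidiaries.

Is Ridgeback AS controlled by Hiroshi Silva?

Yes

Hiroshi Silva holds 60% of Oakfield, so Hiroshi Silva controls Oakfield.
Oakfield and Hiroshi Silva together hold 66% + 10% = 76% of Palisade, so Hiroshi Silva controls Palisade.
Palisade holds 84% of Lumen, so Hiroshi Silva controls Lumen.
Lumen and Palisade together hold 10% + 45% = 55% of Ridgeback, so Hiroshi Silva controls Ridgeback.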